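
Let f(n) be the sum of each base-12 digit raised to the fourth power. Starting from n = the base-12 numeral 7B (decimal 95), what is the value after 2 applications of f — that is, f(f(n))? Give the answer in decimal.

16833

95 = (7,11)_12 → 7⁴ + 11⁴ = 2401 + 14641 = 17042
17042 = (9,10,4,2)_12 → 9⁴ + 10⁴ + 4⁴ + 2⁴ = 6561 + 10000 + 256 + 16 = 16833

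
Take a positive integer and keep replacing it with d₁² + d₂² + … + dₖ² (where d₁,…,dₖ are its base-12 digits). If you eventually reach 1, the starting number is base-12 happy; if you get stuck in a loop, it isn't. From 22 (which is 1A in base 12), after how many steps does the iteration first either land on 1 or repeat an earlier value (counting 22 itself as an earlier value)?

7

22 = (1,10)_12 → 101
101 = (8,5)_12 → 89
89 = (7,5)_12 → 74
74 = (6,2)_12 → 40
40 = (3,4)_12 → 25
25 = (2,1)_12 → 5
5 = (5)_12 → 25  — 25 repeats.
That took 7 steps.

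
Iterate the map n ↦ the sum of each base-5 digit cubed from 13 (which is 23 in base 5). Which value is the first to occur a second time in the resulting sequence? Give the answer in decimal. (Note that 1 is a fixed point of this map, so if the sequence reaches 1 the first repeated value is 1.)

13 = (2,3)_5 → 2³ + 3³ = 35
35 = (1,2,0)_5 → 1³ + 2³ + 0³ = 9
9 = (1,4)_5 → 1³ + 4³ = 65
65 = (2,3,0)_5 → 2³ + 3³ + 0³ = 35  — 35 already appeared earlier.

35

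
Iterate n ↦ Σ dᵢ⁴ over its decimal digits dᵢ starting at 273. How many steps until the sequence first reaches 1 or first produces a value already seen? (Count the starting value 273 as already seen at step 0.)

273 → 2⁴ + 7⁴ + 3⁴ = 16 + 2401 + 81 = 2498
2498 → 2⁴ + 4⁴ + 9⁴ + 8⁴ = 16 + 256 + 6561 + 4096 = 10929
10929 → 1⁴ + 0⁴ + 9⁴ + 2⁴ + 9⁴ = 1 + 0 + 6561 + 16 + 6561 = 13139
13139 → 1⁴ + 3⁴ + 1⁴ + 3⁴ + 9⁴ = 1 + 81 + 1 + 81 + 6561 = 6725
6725 → 6⁴ + 7⁴ + 2⁴ + 5⁴ = 1296 + 2401 + 16 + 625 = 4338
4338 → 4⁴ + 3⁴ + 3⁴ + 8⁴ = 256 + 81 + 81 + 4096 = 4514
4514 → 4⁴ + 5⁴ + 1⁴ + 4⁴ = 256 + 625 + 1 + 256 = 1138
1138 → 1⁴ + 1⁴ + 3⁴ + 8⁴ = 1 + 1 + 81 + 4096 = 4179
4179 → 4⁴ + 1⁴ + 7⁴ + 9⁴ = 256 + 1 + 2401 + 6561 = 9219
9219 → 9⁴ + 2⁴ + 1⁴ + 9⁴ = 6561 + 16 + 1 + 6561 = 13139  — 13139 repeats.
That took 10 steps.

10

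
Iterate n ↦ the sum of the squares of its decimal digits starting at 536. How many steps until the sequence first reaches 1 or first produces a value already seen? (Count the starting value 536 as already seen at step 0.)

536 → 5² + 3² + 6² = 25 + 9 + 36 = 70
70 → 7² + 0² = 49 + 0 = 49
49 → 4² + 9² = 16 + 81 = 97
97 → 9² + 7² = 81 + 49 = 130
130 → 1² + 3² + 0² = 1 + 9 + 0 = 10
10 → 1² + 0² = 1 + 0 = 1  — reached 1.
That took 6 steps.

6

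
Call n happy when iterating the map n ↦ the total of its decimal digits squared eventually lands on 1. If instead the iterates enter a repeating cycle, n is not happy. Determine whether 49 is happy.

49 → 4² + 9² = 97
97 → 9² + 7² = 130
130 → 1² + 3² + 0² = 10
10 → 1² + 0² = 1  — reached 1.

happy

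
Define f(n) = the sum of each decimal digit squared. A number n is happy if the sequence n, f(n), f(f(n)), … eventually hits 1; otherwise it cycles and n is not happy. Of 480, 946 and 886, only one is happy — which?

946

480: 480 → 80 → 64 → 52 → 29 → 85 → 89 → 145 → 42 → 20 → 4 → 16 → 37 → 58 → 89  — repeats 89 (not happy)
946: 946 → 133 → 19 → 82 → 68 → 100 → 1  — reaches 1 (happy)
886: 886 → 164 → 53 → 34 → 25 → 29 → 85 → 89 → 145 → 42 → 20 → 4 → 16 → 37 → 58 → 89  — repeats 89 (not happy)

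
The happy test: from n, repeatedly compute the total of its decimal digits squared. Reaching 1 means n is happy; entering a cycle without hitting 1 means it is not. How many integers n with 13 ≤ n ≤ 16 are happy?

13: 13 → 10 → 1  — happy
14: 14 → 17 → 50 → 25 → 29 → 85 → 89 → 145 → 42 → 20 → 4 → 16 → 37 → 58 → 89  — not happy
15: 15 → 26 → 40 → 16 → 37 → 58 → 89 → 145 → 42 → 20 → 4 → 16  — not happy
16: 16 → 37 → 58 → 89 → 145 → 42 → 20 → 4 → 16  — not happy
happy: 13

1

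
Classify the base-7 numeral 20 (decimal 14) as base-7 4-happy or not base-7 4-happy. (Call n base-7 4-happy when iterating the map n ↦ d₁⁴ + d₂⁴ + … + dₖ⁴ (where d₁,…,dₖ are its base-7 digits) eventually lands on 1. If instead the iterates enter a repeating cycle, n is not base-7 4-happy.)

14 = (2,0)_7 → 2⁴ + 0⁴ = 16
16 = (2,2)_7 → 2⁴ + 2⁴ = 32
32 = (4,4)_7 → 4⁴ + 4⁴ = 512
512 = (1,3,3,1)_7 → 1⁴ + 3⁴ + 3⁴ + 1⁴ = 164
164 = (3,2,3)_7 → 3⁴ + 2⁴ + 3⁴ = 178
178 = (3,4,3)_7 → 3⁴ + 4⁴ + 3⁴ = 418
418 = (1,1,3,5)_7 → 1⁴ + 1⁴ + 3⁴ + 5⁴ = 708
708 = (2,0,3,1)_7 → 2⁴ + 0⁴ + 3⁴ + 1⁴ = 98
98 = (2,0,0)_7 → 2⁴ + 0⁴ + 0⁴ = 16  — 16 already seen; the sequence cycles without reaching 1.

not base-7 4-happy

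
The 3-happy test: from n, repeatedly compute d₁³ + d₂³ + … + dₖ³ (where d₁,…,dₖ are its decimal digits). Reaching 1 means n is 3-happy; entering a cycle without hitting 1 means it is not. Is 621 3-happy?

621 → 225
225 → 141
141 → 66
66 → 432
432 → 99
99 → 1458
1458 → 702
702 → 351
351 → 153
153 → 153  — 153 already seen; the sequence cycles without reaching 1.

not 3-happy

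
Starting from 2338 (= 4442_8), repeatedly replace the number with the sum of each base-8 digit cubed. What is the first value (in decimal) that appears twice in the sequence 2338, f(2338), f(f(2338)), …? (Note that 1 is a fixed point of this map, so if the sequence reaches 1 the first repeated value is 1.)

2338 = (4,4,4,2)_8 → 200
200 = (3,1,0)_8 → 28
28 = (3,4)_8 → 91
91 = (1,3,3)_8 → 55
55 = (6,7)_8 → 559
559 = (1,0,5,7)_8 → 469
469 = (7,2,5)_8 → 476
476 = (7,3,4)_8 → 434
434 = (6,6,2)_8 → 440
440 = (6,7,0)_8 → 559  — 559 already appeared earlier.

559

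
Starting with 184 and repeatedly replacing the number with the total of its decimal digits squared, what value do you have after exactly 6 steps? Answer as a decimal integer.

184 → 1² + 8² + 4² = 81
81 → 8² + 1² = 65
65 → 6² + 5² = 61
61 → 6² + 1² = 37
37 → 3² + 7² = 58
58 → 5² + 8² = 89

89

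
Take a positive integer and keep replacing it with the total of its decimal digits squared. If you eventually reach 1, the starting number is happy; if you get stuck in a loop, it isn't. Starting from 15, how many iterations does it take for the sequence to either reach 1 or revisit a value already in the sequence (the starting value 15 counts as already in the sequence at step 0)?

11

15 → 26
26 → 40
40 → 16
16 → 37
37 → 58
58 → 89
89 → 145
145 → 42
42 → 20
20 → 4
4 → 16  — 16 repeats.
That took 11 steps.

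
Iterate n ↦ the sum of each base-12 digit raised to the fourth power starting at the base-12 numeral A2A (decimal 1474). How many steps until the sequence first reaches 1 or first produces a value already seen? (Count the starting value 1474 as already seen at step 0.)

9

1474 = (10,2,10)_12 → 10⁴ + 2⁴ + 10⁴ = 10000 + 16 + 10000 = 20016
20016 = (11,7,0,0)_12 → 11⁴ + 7⁴ + 0⁴ + 0⁴ = 14641 + 2401 + 0 + 0 = 17042
17042 = (9,10,4,2)_12 → 9⁴ + 10⁴ + 4⁴ + 2⁴ = 6561 + 10000 + 256 + 16 = 16833
16833 = (9,8,10,9)_12 → 9⁴ + 8⁴ + 10⁴ + 9⁴ = 6561 + 4096 + 10000 + 6561 = 27218
27218 = (1,3,9,0,2)_12 → 1⁴ + 3⁴ + 9⁴ + 0⁴ + 2⁴ = 1 + 81 + 6561 + 0 + 16 = 6659
6659 = (3,10,2,11)_12 → 3⁴ + 10⁴ + 2⁴ + 11⁴ = 81 + 10000 + 16 + 14641 = 24738
24738 = (1,2,3,9,6)_12 → 1⁴ + 2⁴ + 3⁴ + 9⁴ + 6⁴ = 1 + 16 + 81 + 6561 + 1296 = 7955
7955 = (4,7,2,11)_12 → 4⁴ + 7⁴ + 2⁴ + 11⁴ = 256 + 2401 + 16 + 14641 = 17314
17314 = (10,0,2,10)_12 → 10⁴ + 0⁴ + 2⁴ + 10⁴ = 10000 + 0 + 16 + 10000 = 20016  — 20016 repeats.
That took 9 steps.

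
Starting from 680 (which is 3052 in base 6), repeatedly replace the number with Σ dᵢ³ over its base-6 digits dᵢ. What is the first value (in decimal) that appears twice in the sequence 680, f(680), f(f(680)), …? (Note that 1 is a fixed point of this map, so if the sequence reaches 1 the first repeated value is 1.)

680 = (3,0,5,2)_6 → 3³ + 0³ + 5³ + 2³ = 160
160 = (4,2,4)_6 → 4³ + 2³ + 4³ = 136
136 = (3,4,4)_6 → 3³ + 4³ + 4³ = 155
155 = (4,1,5)_6 → 4³ + 1³ + 5³ = 190
190 = (5,1,4)_6 → 5³ + 1³ + 4³ = 190  — 190 already appeared earlier.

190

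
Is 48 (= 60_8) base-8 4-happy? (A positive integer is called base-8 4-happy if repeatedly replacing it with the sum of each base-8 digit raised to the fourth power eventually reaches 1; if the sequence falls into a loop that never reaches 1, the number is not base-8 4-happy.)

base-8 4-happy

48 = (6,0)_8 → 6⁴ + 0⁴ = 1296 + 0 = 1296
1296 = (2,4,2,0)_8 → 2⁴ + 4⁴ + 2⁴ + 0⁴ = 16 + 256 + 16 + 0 = 288
288 = (4,4,0)_8 → 4⁴ + 4⁴ + 0⁴ = 256 + 256 + 0 = 512
512 = (1,0,0,0)_8 → 1⁴ + 0⁴ + 0⁴ + 0⁴ = 1 + 0 + 0 + 0 = 1  — reached 1.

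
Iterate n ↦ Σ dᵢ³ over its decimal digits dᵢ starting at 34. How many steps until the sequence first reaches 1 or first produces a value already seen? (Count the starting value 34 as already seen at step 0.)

4

34 → 3³ + 4³ = 27 + 64 = 91
91 → 9³ + 1³ = 729 + 1 = 730
730 → 7³ + 3³ + 0³ = 343 + 27 + 0 = 370
370 → 3³ + 7³ + 0³ = 27 + 343 + 0 = 370  — 370 repeats.
That took 4 steps.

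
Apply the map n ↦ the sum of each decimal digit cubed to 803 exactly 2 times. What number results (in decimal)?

803 → 8³ + 0³ + 3³ = 512 + 0 + 27 = 539
539 → 5³ + 3³ + 9³ = 125 + 27 + 729 = 881

881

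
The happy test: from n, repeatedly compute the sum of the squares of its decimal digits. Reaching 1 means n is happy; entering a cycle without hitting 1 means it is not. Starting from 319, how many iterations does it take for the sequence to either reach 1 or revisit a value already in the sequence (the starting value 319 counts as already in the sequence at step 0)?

5

319 → 3² + 1² + 9² = 9 + 1 + 81 = 91
91 → 9² + 1² = 81 + 1 = 82
82 → 8² + 2² = 64 + 4 = 68
68 → 6² + 8² = 36 + 64 = 100
100 → 1² + 0² + 0² = 1 + 0 + 0 = 1  — reached 1.
That took 5 steps.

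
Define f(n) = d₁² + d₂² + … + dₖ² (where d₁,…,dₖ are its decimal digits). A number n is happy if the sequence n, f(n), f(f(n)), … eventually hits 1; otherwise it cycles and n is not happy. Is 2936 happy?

2936 → 2² + 9² + 3² + 6² = 130
130 → 1² + 3² + 0² = 10
10 → 1² + 0² = 1  — reached 1.

happy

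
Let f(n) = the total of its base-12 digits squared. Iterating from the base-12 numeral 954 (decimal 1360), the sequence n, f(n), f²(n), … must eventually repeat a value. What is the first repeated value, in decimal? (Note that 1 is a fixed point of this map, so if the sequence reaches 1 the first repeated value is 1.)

1360 = (9,5,4)_12 → 9² + 5² + 4² = 122
122 = (10,2)_12 → 10² + 2² = 104
104 = (8,8)_12 → 8² + 8² = 128
128 = (10,8)_12 → 10² + 8² = 164
164 = (1,1,8)_12 → 1² + 1² + 8² = 66
66 = (5,6)_12 → 5² + 6² = 61
61 = (5,1)_12 → 5² + 1² = 26
26 = (2,2)_12 → 2² + 2² = 8
8 = (8)_12 → 8² = 64
64 = (5,4)_12 → 5² + 4² = 41
41 = (3,5)_12 → 3² + 5² = 34
34 = (2,10)_12 → 2² + 10² = 104  — 104 already appeared earlier.

104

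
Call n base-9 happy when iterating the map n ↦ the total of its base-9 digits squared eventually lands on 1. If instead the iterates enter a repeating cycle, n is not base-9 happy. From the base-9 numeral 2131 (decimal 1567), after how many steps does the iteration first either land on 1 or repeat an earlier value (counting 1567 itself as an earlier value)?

1567 = (2,1,3,1)_9 → 2² + 1² + 3² + 1² = 4 + 1 + 9 + 1 = 15
15 = (1,6)_9 → 1² + 6² = 1 + 36 = 37
37 = (4,1)_9 → 4² + 1² = 16 + 1 = 17
17 = (1,8)_9 → 1² + 8² = 1 + 64 = 65
65 = (7,2)_9 → 7² + 2² = 49 + 4 = 53
53 = (5,8)_9 → 5² + 8² = 25 + 64 = 89
89 = (1,0,8)_9 → 1² + 0² + 8² = 1 + 0 + 64 = 65  — 65 repeats.
That took 7 steps.

7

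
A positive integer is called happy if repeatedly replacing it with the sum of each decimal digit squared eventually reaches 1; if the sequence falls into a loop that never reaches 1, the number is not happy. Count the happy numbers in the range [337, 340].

1

337: 337 → 67 → 85 → 89 → 145 → 42 → 20 → 4 → 16 → 37 → 58 → 89  — not happy
338: 338 → 82 → 68 → 100 → 1  — happy
339: 339 → 99 → 162 → 41 → 17 → 50 → 25 → 29 → 85 → 89 → 145 → 42 → 20 → 4 → 16 → 37 → 58 → 89  — not happy
340: 340 → 25 → 29 → 85 → 89 → 145 → 42 → 20 → 4 → 16 → 37 → 58 → 89  — not happy
happy: 338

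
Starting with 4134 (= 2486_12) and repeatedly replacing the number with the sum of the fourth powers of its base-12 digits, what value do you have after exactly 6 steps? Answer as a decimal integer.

27218

4134 = (2,4,8,6)_12 → 2⁴ + 4⁴ + 8⁴ + 6⁴ = 5664
5664 = (3,3,4,0)_12 → 3⁴ + 3⁴ + 4⁴ + 0⁴ = 418
418 = (2,10,10)_12 → 2⁴ + 10⁴ + 10⁴ = 20016
20016 = (11,7,0,0)_12 → 11⁴ + 7⁴ + 0⁴ + 0⁴ = 17042
17042 = (9,10,4,2)_12 → 9⁴ + 10⁴ + 4⁴ + 2⁴ = 16833
16833 = (9,8,10,9)_12 → 9⁴ + 8⁴ + 10⁴ + 9⁴ = 27218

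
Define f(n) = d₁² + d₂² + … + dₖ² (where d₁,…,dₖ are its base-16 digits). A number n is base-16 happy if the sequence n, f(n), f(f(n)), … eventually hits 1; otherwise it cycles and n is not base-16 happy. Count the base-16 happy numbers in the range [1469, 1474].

1

1469: 1469 → 315 → 131 → 73 → 97 → 37 → 29 → 170 → 200 → 208 → 169 → 181 → 146 → 85 → 50 → 13 → 169  (repeats 169)
1470: 1470 → 342 → 62 → 205 → 313 → 91 → 146 → 85 → 50 → 13 → 169 → 181 → 146  (repeats 146)
1471: 1471 → 371 → 59 → 130 → 68 → 32 → 4 → 16 → 1  (reaches 1)
1472: 1472 → 169 → 181 → 146 → 85 → 50 → 13 → 169  (repeats 169)
1473: 1473 → 170 → 200 → 208 → 169 → 181 → 146 → 85 → 50 → 13 → 169  (repeats 169)
1474: 1474 → 173 → 269 → 170 → 200 → 208 → 169 → 181 → 146 → 85 → 50 → 13 → 169  (repeats 169)
base-16 happy: 1471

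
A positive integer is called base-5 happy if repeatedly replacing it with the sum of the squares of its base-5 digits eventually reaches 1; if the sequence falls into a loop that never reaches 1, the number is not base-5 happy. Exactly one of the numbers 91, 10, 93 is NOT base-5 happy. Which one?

91: 91 → 19 → 25 → 1  — reaches 1 (base-5 happy)
10: 10 → 4 → 16 → 10  — repeats 10 (not base-5 happy)
93: 93 → 27 → 5 → 1  — reaches 1 (base-5 happy)

10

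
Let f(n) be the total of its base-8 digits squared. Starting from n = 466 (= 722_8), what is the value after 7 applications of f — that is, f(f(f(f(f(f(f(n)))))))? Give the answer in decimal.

466 = (7,2,2)_8 → 7² + 2² + 2² = 57
57 = (7,1)_8 → 7² + 1² = 50
50 = (6,2)_8 → 6² + 2² = 40
40 = (5,0)_8 → 5² + 0² = 25
25 = (3,1)_8 → 3² + 1² = 10
10 = (1,2)_8 → 1² + 2² = 5
5 = (5)_8 → 5² = 25

25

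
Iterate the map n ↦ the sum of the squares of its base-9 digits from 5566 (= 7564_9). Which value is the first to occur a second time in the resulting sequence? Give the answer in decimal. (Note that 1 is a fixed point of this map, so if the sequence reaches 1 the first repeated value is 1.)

68

5566 = (7,5,6,4)_9 → 7² + 5² + 6² + 4² = 49 + 25 + 36 + 16 = 126
126 = (1,5,0)_9 → 1² + 5² + 0² = 1 + 25 + 0 = 26
26 = (2,8)_9 → 2² + 8² = 4 + 64 = 68
68 = (7,5)_9 → 7² + 5² = 49 + 25 = 74
74 = (8,2)_9 → 8² + 2² = 64 + 4 = 68  — 68 already appeared earlier.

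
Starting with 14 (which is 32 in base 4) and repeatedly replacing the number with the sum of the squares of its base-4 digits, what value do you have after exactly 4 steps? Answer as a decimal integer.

14 = (3,2)_4 → 3² + 2² = 13
13 = (3,1)_4 → 3² + 1² = 10
10 = (2,2)_4 → 2² + 2² = 8
8 = (2,0)_4 → 2² + 0² = 4

4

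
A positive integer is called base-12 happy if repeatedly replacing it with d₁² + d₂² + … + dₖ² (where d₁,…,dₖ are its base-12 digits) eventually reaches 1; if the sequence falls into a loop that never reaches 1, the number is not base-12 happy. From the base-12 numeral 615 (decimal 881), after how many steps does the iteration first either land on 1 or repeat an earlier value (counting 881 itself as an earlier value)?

881 = (6,1,5)_12 → 6² + 1² + 5² = 62
62 = (5,2)_12 → 5² + 2² = 29
29 = (2,5)_12 → 2² + 5² = 29  — 29 repeats.
That took 3 steps.

3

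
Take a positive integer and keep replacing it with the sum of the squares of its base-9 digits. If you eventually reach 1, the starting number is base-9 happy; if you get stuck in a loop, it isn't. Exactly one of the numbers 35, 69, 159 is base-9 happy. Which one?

159

35: 35 → 73 → 65 → 53 → 89 → 65  — repeats 65 (not base-9 happy)
69: 69 → 85 → 17 → 65 → 53 → 89 → 65  — repeats 65 (not base-9 happy)
159: 159 → 101 → 9 → 1  — reaches 1 (base-9 happy)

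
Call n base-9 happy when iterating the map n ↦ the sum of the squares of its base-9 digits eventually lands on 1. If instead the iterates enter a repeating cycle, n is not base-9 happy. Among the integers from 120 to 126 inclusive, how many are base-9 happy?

120: 120 → 26 → 68 → 74 → 68  — not base-9 happy
121: 121 → 33 → 45 → 25 → 53 → 89 → 65 → 53  — not base-9 happy
122: 122 → 42 → 52 → 74 → 68 → 74  — not base-9 happy
123: 123 → 53 → 89 → 65 → 53  — not base-9 happy
124: 124 → 66 → 58 → 52 → 74 → 68 → 74  — not base-9 happy
125: 125 → 81 → 1  — base-9 happy
126: 126 → 26 → 68 → 74 → 68  — not base-9 happy
base-9 happy: 125

1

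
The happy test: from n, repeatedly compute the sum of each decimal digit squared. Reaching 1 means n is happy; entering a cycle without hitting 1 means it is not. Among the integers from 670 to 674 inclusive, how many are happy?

670: 670 → 85 → 89 → 145 → 42 → 20 → 4 → 16 → 37 → 58 → 89  — not happy
671: 671 → 86 → 100 → 1  — happy
672: 672 → 89 → 145 → 42 → 20 → 4 → 16 → 37 → 58 → 89  — not happy
673: 673 → 94 → 97 → 130 → 10 → 1  — happy
674: 674 → 101 → 2 → 4 → 16 → 37 → 58 → 89 → 145 → 42 → 20 → 4  — not happy
happy: 671, 673

2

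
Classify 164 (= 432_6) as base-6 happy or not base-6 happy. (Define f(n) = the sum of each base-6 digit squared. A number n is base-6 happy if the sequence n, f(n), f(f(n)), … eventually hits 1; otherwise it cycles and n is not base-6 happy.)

164 = (4,3,2)_6 → 4² + 3² + 2² = 16 + 9 + 4 = 29
29 = (4,5)_6 → 4² + 5² = 16 + 25 = 41
41 = (1,0,5)_6 → 1² + 0² + 5² = 1 + 0 + 25 = 26
26 = (4,2)_6 → 4² + 2² = 16 + 4 = 20
20 = (3,2)_6 → 3² + 2² = 9 + 4 = 13
13 = (2,1)_6 → 2² + 1² = 4 + 1 = 5
5 = (5)_6 → 5² = 25
25 = (4,1)_6 → 4² + 1² = 16 + 1 = 17
17 = (2,5)_6 → 2² + 5² = 4 + 25 = 29  — 29 already seen; the sequence cycles without reaching 1.

not base-6 happy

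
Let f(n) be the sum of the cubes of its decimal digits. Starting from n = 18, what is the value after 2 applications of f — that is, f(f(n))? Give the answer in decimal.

153

18 → 1³ + 8³ = 1 + 512 = 513
513 → 5³ + 1³ + 3³ = 125 + 1 + 27 = 153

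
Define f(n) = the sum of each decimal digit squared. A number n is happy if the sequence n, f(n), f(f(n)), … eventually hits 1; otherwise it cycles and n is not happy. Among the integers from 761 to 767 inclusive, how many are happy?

2

761: 761 → 86 → 100 → 1  — happy
762: 762 → 89 → 145 → 42 → 20 → 4 → 16 → 37 → 58 → 89  — not happy
763: 763 → 94 → 97 → 130 → 10 → 1  — happy
764: 764 → 101 → 2 → 4 → 16 → 37 → 58 → 89 → 145 → 42 → 20 → 4  — not happy
765: 765 → 110 → 2 → 4 → 16 → 37 → 58 → 89 → 145 → 42 → 20 → 4  — not happy
766: 766 → 121 → 6 → 36 → 45 → 41 → 17 → 50 → 25 → 29 → 85 → 89 → 145 → 42 → 20 → 4 → 16 → 37 → 58 → 89  — not happy
767: 767 → 134 → 26 → 40 → 16 → 37 → 58 → 89 → 145 → 42 → 20 → 4 → 16  — not happy
happy: 761, 763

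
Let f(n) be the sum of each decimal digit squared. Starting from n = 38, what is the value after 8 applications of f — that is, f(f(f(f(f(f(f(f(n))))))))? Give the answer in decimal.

16

38 → 3² + 8² = 73
73 → 7² + 3² = 58
58 → 5² + 8² = 89
89 → 8² + 9² = 145
145 → 1² + 4² + 5² = 42
42 → 4² + 2² = 20
20 → 2² + 0² = 4
4 → 4² = 16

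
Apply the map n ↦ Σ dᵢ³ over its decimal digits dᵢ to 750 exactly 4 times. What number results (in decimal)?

513

750 → 7³ + 5³ + 0³ = 343 + 125 + 0 = 468
468 → 4³ + 6³ + 8³ = 64 + 216 + 512 = 792
792 → 7³ + 9³ + 2³ = 343 + 729 + 8 = 1080
1080 → 1³ + 0³ + 8³ + 0³ = 1 + 0 + 512 + 0 = 513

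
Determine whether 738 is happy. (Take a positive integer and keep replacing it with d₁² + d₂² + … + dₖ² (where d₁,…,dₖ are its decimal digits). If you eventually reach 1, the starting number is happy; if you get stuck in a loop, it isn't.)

738 → 7² + 3² + 8² = 49 + 9 + 64 = 122
122 → 1² + 2² + 2² = 1 + 4 + 4 = 9
9 → 9² = 81
81 → 8² + 1² = 64 + 1 = 65
65 → 6² + 5² = 36 + 25 = 61
61 → 6² + 1² = 36 + 1 = 37
37 → 3² + 7² = 9 + 49 = 58
58 → 5² + 8² = 25 + 64 = 89
89 → 8² + 9² = 64 + 81 = 145
145 → 1² + 4² + 5² = 1 + 16 + 25 = 42
42 → 4² + 2² = 16 + 4 = 20
20 → 2² + 0² = 4 + 0 = 4
4 → 4² = 16
16 → 1² + 6² = 1 + 36 = 37  — 37 already seen; the sequence cycles without reaching 1.

not happy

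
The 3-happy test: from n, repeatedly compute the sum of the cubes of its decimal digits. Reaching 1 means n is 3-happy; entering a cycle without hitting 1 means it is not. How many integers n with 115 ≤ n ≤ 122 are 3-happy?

115: 115 → 127 → 352 → 160 → 217 → 352  — not 3-happy
116: 116 → 218 → 521 → 134 → 92 → 737 → 713 → 371 → 371  — not 3-happy
117: 117 → 345 → 216 → 225 → 141 → 66 → 432 → 99 → 1458 → 702 → 351 → 153 → 153  — not 3-happy
118: 118 → 514 → 190 → 730 → 370 → 370  — not 3-happy
119: 119 → 731 → 371 → 371  — not 3-happy
120: 120 → 9 → 729 → 1080 → 513 → 153 → 153  — not 3-happy
121: 121 → 10 → 1  — 3-happy
122: 122 → 17 → 344 → 155 → 251 → 134 → 92 → 737 → 713 → 371 → 371  — not 3-happy
3-happy: 121

1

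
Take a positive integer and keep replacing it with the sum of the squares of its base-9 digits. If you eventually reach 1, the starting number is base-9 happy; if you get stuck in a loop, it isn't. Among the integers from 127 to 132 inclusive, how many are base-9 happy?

1

127: 127 → 27 → 9 → 1  (reaches 1)
128: 128 → 30 → 18 → 4 → 16 → 50 → 50  (repeats 50)
129: 129 → 35 → 73 → 65 → 53 → 89 → 65  (repeats 65)
130: 130 → 42 → 52 → 74 → 68 → 74  (repeats 74)
131: 131 → 51 → 61 → 85 → 17 → 65 → 53 → 89 → 65  (repeats 65)
132: 132 → 62 → 100 → 6 → 36 → 16 → 50 → 50  (repeats 50)
base-9 happy: 127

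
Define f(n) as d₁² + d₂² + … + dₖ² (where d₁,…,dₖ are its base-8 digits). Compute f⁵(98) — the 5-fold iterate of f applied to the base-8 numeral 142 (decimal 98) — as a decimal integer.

98 = (1,4,2)_8 → 21
21 = (2,5)_8 → 29
29 = (3,5)_8 → 34
34 = (4,2)_8 → 20
20 = (2,4)_8 → 20

20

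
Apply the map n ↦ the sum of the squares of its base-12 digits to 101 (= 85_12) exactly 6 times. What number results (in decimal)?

101 = (8,5)_12 → 8² + 5² = 64 + 25 = 89
89 = (7,5)_12 → 7² + 5² = 49 + 25 = 74
74 = (6,2)_12 → 6² + 2² = 36 + 4 = 40
40 = (3,4)_12 → 3² + 4² = 9 + 16 = 25
25 = (2,1)_12 → 2² + 1² = 4 + 1 = 5
5 = (5)_12 → 5² = 25

25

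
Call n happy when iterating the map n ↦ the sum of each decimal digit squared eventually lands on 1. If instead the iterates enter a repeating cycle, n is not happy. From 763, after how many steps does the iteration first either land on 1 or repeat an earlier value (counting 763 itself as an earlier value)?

5

763 → 7² + 6² + 3² = 94
94 → 9² + 4² = 97
97 → 9² + 7² = 130
130 → 1² + 3² + 0² = 10
10 → 1² + 0² = 1  — reached 1.
That took 5 steps.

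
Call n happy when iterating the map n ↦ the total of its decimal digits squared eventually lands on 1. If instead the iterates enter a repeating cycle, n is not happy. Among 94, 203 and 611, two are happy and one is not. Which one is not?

94: 94 → 97 → 130 → 10 → 1  — reaches 1 (happy)
203: 203 → 13 → 10 → 1  — reaches 1 (happy)
611: 611 → 38 → 73 → 58 → 89 → 145 → 42 → 20 → 4 → 16 → 37 → 58  — repeats 58 (not happy)

611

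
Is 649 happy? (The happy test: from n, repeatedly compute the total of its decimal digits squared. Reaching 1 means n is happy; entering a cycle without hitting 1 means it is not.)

happy

649 → 6² + 4² + 9² = 133
133 → 1² + 3² + 3² = 19
19 → 1² + 9² = 82
82 → 8² + 2² = 68
68 → 6² + 8² = 100
100 → 1² + 0² + 0² = 1  — reached 1.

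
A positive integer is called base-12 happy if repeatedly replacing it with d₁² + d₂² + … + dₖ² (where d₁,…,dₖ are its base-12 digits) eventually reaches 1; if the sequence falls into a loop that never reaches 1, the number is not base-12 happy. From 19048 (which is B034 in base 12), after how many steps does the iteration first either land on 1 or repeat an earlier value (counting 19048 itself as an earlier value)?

4

19048 = (11,0,3,4)_12 → 11² + 0² + 3² + 4² = 121 + 0 + 9 + 16 = 146
146 = (1,0,2)_12 → 1² + 0² + 2² = 1 + 0 + 4 = 5
5 = (5)_12 → 5² = 25
25 = (2,1)_12 → 2² + 1² = 4 + 1 = 5  — 5 repeats.
That took 4 steps.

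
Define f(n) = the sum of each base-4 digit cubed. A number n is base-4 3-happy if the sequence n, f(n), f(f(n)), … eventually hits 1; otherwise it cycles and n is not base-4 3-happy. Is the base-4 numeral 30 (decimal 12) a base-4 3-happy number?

not base-4 3-happy

12 = (3,0)_4 → 3³ + 0³ = 27
27 = (1,2,3)_4 → 1³ + 2³ + 3³ = 36
36 = (2,1,0)_4 → 2³ + 1³ + 0³ = 9
9 = (2,1)_4 → 2³ + 1³ = 9  — 9 already seen; the sequence cycles without reaching 1.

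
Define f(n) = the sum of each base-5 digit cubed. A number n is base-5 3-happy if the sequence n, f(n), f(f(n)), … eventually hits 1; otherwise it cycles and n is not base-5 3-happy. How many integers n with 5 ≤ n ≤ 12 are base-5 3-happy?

1

5: 5 → 1  — base-5 3-happy
6: 6 → 2 → 8 → 28 → 28  — not base-5 3-happy
7: 7 → 9 → 65 → 35 → 9  — not base-5 3-happy
8: 8 → 28 → 28  — not base-5 3-happy
9: 9 → 65 → 35 → 9  — not base-5 3-happy
10: 10 → 8 → 28 → 28  — not base-5 3-happy
11: 11 → 9 → 65 → 35 → 9  — not base-5 3-happy
12: 12 → 16 → 28 → 28  — not base-5 3-happy
base-5 3-happy: 5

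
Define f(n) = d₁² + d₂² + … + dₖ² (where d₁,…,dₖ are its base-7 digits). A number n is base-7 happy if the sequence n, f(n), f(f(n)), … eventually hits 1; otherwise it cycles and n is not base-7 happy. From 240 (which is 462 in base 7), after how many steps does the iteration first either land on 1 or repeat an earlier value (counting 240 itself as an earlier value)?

6

240 = (4,6,2)_7 → 4² + 6² + 2² = 56
56 = (1,1,0)_7 → 1² + 1² + 0² = 2
2 = (2)_7 → 2² = 4
4 = (4)_7 → 4² = 16
16 = (2,2)_7 → 2² + 2² = 8
8 = (1,1)_7 → 1² + 1² = 2  — 2 repeats.
That took 6 steps.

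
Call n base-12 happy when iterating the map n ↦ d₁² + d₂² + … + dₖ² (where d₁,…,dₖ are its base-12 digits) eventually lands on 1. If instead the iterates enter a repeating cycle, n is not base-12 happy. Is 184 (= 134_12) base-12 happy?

184 = (1,3,4)_12 → 26
26 = (2,2)_12 → 8
8 = (8)_12 → 64
64 = (5,4)_12 → 41
41 = (3,5)_12 → 34
34 = (2,10)_12 → 104
104 = (8,8)_12 → 128
128 = (10,8)_12 → 164
164 = (1,1,8)_12 → 66
66 = (5,6)_12 → 61
61 = (5,1)_12 → 26  — 26 already seen; the sequence cycles without reaching 1.

not base-12 happy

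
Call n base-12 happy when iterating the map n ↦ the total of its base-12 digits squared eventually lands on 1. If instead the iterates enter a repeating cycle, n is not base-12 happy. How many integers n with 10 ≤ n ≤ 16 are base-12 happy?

1

10: 10 → 100 → 80 → 100  — not base-12 happy
11: 11 → 121 → 101 → 89 → 74 → 40 → 25 → 5 → 25  — not base-12 happy
12: 12 → 1  — base-12 happy
13: 13 → 2 → 4 → 16 → 17 → 26 → 8 → 64 → 41 → 34 → 104 → 128 → 164 → 66 → 61 → 26  — not base-12 happy
14: 14 → 5 → 25 → 5  — not base-12 happy
15: 15 → 10 → 100 → 80 → 100  — not base-12 happy
16: 16 → 17 → 26 → 8 → 64 → 41 → 34 → 104 → 128 → 164 → 66 → 61 → 26  — not base-12 happy
base-12 happy: 12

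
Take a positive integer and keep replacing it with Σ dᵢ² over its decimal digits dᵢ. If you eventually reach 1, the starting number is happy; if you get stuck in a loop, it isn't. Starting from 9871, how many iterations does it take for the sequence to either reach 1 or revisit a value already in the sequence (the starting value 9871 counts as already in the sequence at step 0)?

9871 → 9² + 8² + 7² + 1² = 81 + 64 + 49 + 1 = 195
195 → 1² + 9² + 5² = 1 + 81 + 25 = 107
107 → 1² + 0² + 7² = 1 + 0 + 49 = 50
50 → 5² + 0² = 25 + 0 = 25
25 → 2² + 5² = 4 + 25 = 29
29 → 2² + 9² = 4 + 81 = 85
85 → 8² + 5² = 64 + 25 = 89
89 → 8² + 9² = 64 + 81 = 145
145 → 1² + 4² + 5² = 1 + 16 + 25 = 42
42 → 4² + 2² = 16 + 4 = 20
20 → 2² + 0² = 4 + 0 = 4
4 → 4² = 16
16 → 1² + 6² = 1 + 36 = 37
37 → 3² + 7² = 9 + 49 = 58
58 → 5² + 8² = 25 + 64 = 89  — 89 repeats.
That took 15 steps.

15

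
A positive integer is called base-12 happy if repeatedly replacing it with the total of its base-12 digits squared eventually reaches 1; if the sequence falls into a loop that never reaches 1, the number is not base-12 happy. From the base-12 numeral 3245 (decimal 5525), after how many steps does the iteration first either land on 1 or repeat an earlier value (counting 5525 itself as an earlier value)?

5525 = (3,2,4,5)_12 → 54
54 = (4,6)_12 → 52
52 = (4,4)_12 → 32
32 = (2,8)_12 → 68
68 = (5,8)_12 → 89
89 = (7,5)_12 → 74
74 = (6,2)_12 → 40
40 = (3,4)_12 → 25
25 = (2,1)_12 → 5
5 = (5)_12 → 25  — 25 repeats.
That took 10 steps.

10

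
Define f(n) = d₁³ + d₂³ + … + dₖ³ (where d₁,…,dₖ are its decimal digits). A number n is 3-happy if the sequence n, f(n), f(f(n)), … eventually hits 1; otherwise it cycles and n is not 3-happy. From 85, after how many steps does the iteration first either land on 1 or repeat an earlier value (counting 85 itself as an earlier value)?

85 → 8³ + 5³ = 512 + 125 = 637
637 → 6³ + 3³ + 7³ = 216 + 27 + 343 = 586
586 → 5³ + 8³ + 6³ = 125 + 512 + 216 = 853
853 → 8³ + 5³ + 3³ = 512 + 125 + 27 = 664
664 → 6³ + 6³ + 4³ = 216 + 216 + 64 = 496
496 → 4³ + 9³ + 6³ = 64 + 729 + 216 = 1009
1009 → 1³ + 0³ + 0³ + 9³ = 1 + 0 + 0 + 729 = 730
730 → 7³ + 3³ + 0³ = 343 + 27 + 0 = 370
370 → 3³ + 7³ + 0³ = 27 + 343 + 0 = 370  — 370 repeats.
That took 9 steps.

9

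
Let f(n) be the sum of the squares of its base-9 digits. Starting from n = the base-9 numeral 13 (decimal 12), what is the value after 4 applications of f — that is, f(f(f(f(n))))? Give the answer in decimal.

16

12 = (1,3)_9 → 10
10 = (1,1)_9 → 2
2 = (2)_9 → 4
4 = (4)_9 → 16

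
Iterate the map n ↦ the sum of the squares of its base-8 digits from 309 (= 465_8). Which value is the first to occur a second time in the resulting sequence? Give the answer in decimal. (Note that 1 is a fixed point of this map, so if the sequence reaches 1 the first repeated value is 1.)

1

309 = (4,6,5)_8 → 77
77 = (1,1,5)_8 → 27
27 = (3,3)_8 → 18
18 = (2,2)_8 → 8
8 = (1,0)_8 → 1  — reached the fixed point 1.
1 → 1, so 1 is the first repeated value.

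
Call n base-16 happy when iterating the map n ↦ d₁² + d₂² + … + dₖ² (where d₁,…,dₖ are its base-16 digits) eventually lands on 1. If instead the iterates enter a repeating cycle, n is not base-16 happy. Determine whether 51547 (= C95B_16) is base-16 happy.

51547 = (12,9,5,11)_16 → 12² + 9² + 5² + 11² = 144 + 81 + 25 + 121 = 371
371 = (1,7,3)_16 → 1² + 7² + 3² = 1 + 49 + 9 = 59
59 = (3,11)_16 → 3² + 11² = 9 + 121 = 130
130 = (8,2)_16 → 8² + 2² = 64 + 4 = 68
68 = (4,4)_16 → 4² + 4² = 16 + 16 = 32
32 = (2,0)_16 → 2² + 0² = 4 + 0 = 4
4 = (4)_16 → 4² = 16
16 = (1,0)_16 → 1² + 0² = 1 + 0 = 1  — reached 1.

base-16 happy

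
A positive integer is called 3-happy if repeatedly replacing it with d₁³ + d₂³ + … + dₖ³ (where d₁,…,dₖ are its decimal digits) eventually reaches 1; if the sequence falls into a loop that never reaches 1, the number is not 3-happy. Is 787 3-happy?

3-happy

787 → 7³ + 8³ + 7³ = 343 + 512 + 343 = 1198
1198 → 1³ + 1³ + 9³ + 8³ = 1 + 1 + 729 + 512 = 1243
1243 → 1³ + 2³ + 4³ + 3³ = 1 + 8 + 64 + 27 = 100
100 → 1³ + 0³ + 0³ = 1 + 0 + 0 = 1  — reached 1.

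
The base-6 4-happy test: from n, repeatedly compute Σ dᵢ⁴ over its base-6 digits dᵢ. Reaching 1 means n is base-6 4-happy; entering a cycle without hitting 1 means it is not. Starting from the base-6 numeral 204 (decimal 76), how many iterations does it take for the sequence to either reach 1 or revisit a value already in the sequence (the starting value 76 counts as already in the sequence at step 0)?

12

76 = (2,0,4)_6 → 2⁴ + 0⁴ + 4⁴ = 16 + 0 + 256 = 272
272 = (1,1,3,2)_6 → 1⁴ + 1⁴ + 3⁴ + 2⁴ = 1 + 1 + 81 + 16 = 99
99 = (2,4,3)_6 → 2⁴ + 4⁴ + 3⁴ = 16 + 256 + 81 = 353
353 = (1,3,4,5)_6 → 1⁴ + 3⁴ + 4⁴ + 5⁴ = 1 + 81 + 256 + 625 = 963
963 = (4,2,4,3)_6 → 4⁴ + 2⁴ + 4⁴ + 3⁴ = 256 + 16 + 256 + 81 = 609
609 = (2,4,5,3)_6 → 2⁴ + 4⁴ + 5⁴ + 3⁴ = 16 + 256 + 625 + 81 = 978
978 = (4,3,1,0)_6 → 4⁴ + 3⁴ + 1⁴ + 0⁴ = 256 + 81 + 1 + 0 = 338
338 = (1,3,2,2)_6 → 1⁴ + 3⁴ + 2⁴ + 2⁴ = 1 + 81 + 16 + 16 = 114
114 = (3,1,0)_6 → 3⁴ + 1⁴ + 0⁴ = 81 + 1 + 0 = 82
82 = (2,1,4)_6 → 2⁴ + 1⁴ + 4⁴ = 16 + 1 + 256 = 273
273 = (1,1,3,3)_6 → 1⁴ + 1⁴ + 3⁴ + 3⁴ = 1 + 1 + 81 + 81 = 164
164 = (4,3,2)_6 → 4⁴ + 3⁴ + 2⁴ = 256 + 81 + 16 = 353  — 353 repeats.
That took 12 steps.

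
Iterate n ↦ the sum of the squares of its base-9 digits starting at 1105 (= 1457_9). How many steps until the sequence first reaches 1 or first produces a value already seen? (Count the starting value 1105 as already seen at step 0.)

4

1105 = (1,4,5,7)_9 → 1² + 4² + 5² + 7² = 91
91 = (1,1,1)_9 → 1² + 1² + 1² = 3
3 = (3)_9 → 3² = 9
9 = (1,0)_9 → 1² + 0² = 1  — reached 1.
That took 4 steps.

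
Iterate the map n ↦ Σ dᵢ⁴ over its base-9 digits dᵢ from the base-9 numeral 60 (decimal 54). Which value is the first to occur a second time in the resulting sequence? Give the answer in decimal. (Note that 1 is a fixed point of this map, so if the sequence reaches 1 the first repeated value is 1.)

54 = (6,0)_9 → 1296
1296 = (1,7,0,0)_9 → 2402
2402 = (3,2,5,8)_9 → 4818
4818 = (6,5,4,3)_9 → 2258
2258 = (3,0,7,8)_9 → 6578
6578 = (1,0,0,1,8)_9 → 4098
4098 = (5,5,5,3)_9 → 1956
1956 = (2,6,1,3)_9 → 1394
1394 = (1,8,1,8)_9 → 8194
8194 = (1,2,2,1,4)_9 → 290
290 = (3,5,2)_9 → 722
722 = (8,8,2)_9 → 8208
8208 = (1,2,2,3,0)_9 → 114
114 = (1,3,6)_9 → 1378
1378 = (1,8,0,1)_9 → 4098  — 4098 already appeared earlier.

4098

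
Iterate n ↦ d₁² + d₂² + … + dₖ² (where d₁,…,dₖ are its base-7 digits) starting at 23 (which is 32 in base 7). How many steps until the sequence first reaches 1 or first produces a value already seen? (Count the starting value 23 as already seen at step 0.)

5

23 = (3,2)_7 → 3² + 2² = 9 + 4 = 13
13 = (1,6)_7 → 1² + 6² = 1 + 36 = 37
37 = (5,2)_7 → 5² + 2² = 25 + 4 = 29
29 = (4,1)_7 → 4² + 1² = 16 + 1 = 17
17 = (2,3)_7 → 2² + 3² = 4 + 9 = 13  — 13 repeats.
That took 5 steps.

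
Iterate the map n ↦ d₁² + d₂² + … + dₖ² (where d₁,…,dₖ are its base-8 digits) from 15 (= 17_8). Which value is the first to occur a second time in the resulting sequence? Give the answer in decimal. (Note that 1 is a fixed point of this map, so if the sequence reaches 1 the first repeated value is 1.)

25

15 = (1,7)_8 → 1² + 7² = 50
50 = (6,2)_8 → 6² + 2² = 40
40 = (5,0)_8 → 5² + 0² = 25
25 = (3,1)_8 → 3² + 1² = 10
10 = (1,2)_8 → 1² + 2² = 5
5 = (5)_8 → 5² = 25  — 25 already appeared earlier.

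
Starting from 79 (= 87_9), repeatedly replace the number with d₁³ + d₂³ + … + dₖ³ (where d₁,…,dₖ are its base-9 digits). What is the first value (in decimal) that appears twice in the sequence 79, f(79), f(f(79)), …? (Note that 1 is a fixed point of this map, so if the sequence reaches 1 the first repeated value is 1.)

79 = (8,7)_9 → 8³ + 7³ = 512 + 343 = 855
855 = (1,1,5,0)_9 → 1³ + 1³ + 5³ + 0³ = 1 + 1 + 125 + 0 = 127
127 = (1,5,1)_9 → 1³ + 5³ + 1³ = 1 + 125 + 1 = 127  — 127 already appeared earlier.

127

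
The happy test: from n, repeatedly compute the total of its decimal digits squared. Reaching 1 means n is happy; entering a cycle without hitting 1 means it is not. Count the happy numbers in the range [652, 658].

652: 652 → 65 → 61 → 37 → 58 → 89 → 145 → 42 → 20 → 4 → 16 → 37  (repeats 37)
653: 653 → 70 → 49 → 97 → 130 → 10 → 1  (reaches 1)
654: 654 → 77 → 98 → 145 → 42 → 20 → 4 → 16 → 37 → 58 → 89 → 145  (repeats 145)
655: 655 → 86 → 100 → 1  (reaches 1)
656: 656 → 97 → 130 → 10 → 1  (reaches 1)
657: 657 → 110 → 2 → 4 → 16 → 37 → 58 → 89 → 145 → 42 → 20 → 4  (repeats 4)
658: 658 → 125 → 30 → 9 → 81 → 65 → 61 → 37 → 58 → 89 → 145 → 42 → 20 → 4 → 16 → 37  (repeats 37)
happy: 653, 655, 656

3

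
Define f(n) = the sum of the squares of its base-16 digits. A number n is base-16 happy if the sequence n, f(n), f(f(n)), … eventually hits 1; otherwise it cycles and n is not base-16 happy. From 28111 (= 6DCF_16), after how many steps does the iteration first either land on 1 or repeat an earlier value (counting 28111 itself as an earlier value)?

28111 = (6,13,12,15)_16 → 6² + 13² + 12² + 15² = 574
574 = (2,3,14)_16 → 2² + 3² + 14² = 209
209 = (13,1)_16 → 13² + 1² = 170
170 = (10,10)_16 → 10² + 10² = 200
200 = (12,8)_16 → 12² + 8² = 208
208 = (13,0)_16 → 13² + 0² = 169
169 = (10,9)_16 → 10² + 9² = 181
181 = (11,5)_16 → 11² + 5² = 146
146 = (9,2)_16 → 9² + 2² = 85
85 = (5,5)_16 → 5² + 5² = 50
50 = (3,2)_16 → 3² + 2² = 13
13 = (13)_16 → 13² = 169  — 169 repeats.
That took 12 steps.

12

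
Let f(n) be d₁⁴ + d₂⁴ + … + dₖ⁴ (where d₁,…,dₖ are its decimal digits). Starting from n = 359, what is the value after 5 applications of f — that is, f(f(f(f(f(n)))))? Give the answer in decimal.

359 → 3⁴ + 5⁴ + 9⁴ = 7267
7267 → 7⁴ + 2⁴ + 6⁴ + 7⁴ = 6114
6114 → 6⁴ + 1⁴ + 1⁴ + 4⁴ = 1554
1554 → 1⁴ + 5⁴ + 5⁴ + 4⁴ = 1507
1507 → 1⁴ + 5⁴ + 0⁴ + 7⁴ = 3027

3027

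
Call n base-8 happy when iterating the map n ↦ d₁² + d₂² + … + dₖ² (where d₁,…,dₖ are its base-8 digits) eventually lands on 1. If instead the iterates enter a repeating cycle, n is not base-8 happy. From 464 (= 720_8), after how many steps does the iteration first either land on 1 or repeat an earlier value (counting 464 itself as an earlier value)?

464 = (7,2,0)_8 → 7² + 2² + 0² = 53
53 = (6,5)_8 → 6² + 5² = 61
61 = (7,5)_8 → 7² + 5² = 74
74 = (1,1,2)_8 → 1² + 1² + 2² = 6
6 = (6)_8 → 6² = 36
36 = (4,4)_8 → 4² + 4² = 32
32 = (4,0)_8 → 4² + 0² = 16
16 = (2,0)_8 → 2² + 0² = 4
4 = (4)_8 → 4² = 16  — 16 repeats.
That took 9 steps.

9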